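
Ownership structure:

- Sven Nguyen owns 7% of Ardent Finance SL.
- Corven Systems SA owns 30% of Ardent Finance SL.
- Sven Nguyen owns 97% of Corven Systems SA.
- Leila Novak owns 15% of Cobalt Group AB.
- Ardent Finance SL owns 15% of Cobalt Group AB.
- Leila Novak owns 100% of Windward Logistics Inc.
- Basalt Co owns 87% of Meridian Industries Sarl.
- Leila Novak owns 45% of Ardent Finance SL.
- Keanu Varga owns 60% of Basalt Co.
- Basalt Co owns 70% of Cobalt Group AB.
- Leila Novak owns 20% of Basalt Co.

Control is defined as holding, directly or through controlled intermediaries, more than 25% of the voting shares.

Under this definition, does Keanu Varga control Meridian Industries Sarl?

Keanu holds 60% of Basalt, so Keanu controls Basalt.
Basalt holds 87% of Meridian, so Keanu controls Meridian.

Yes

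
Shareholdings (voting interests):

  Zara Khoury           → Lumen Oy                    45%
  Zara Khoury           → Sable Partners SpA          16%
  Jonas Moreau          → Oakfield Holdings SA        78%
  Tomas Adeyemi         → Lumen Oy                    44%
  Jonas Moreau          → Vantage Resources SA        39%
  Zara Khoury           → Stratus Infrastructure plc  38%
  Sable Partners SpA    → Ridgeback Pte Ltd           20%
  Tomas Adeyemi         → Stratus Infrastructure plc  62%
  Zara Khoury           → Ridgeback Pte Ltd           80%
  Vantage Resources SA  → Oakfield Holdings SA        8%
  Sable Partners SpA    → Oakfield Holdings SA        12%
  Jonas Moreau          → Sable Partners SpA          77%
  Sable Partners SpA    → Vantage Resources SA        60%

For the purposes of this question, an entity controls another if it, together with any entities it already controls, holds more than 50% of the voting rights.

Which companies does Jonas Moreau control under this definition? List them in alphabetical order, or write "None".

Oakfield Holdings SA, Sable Partners SpA, Vantage Resources SA

Jonas holds 77% of Sable, so Jonas controls Sable.
Sable and Jonas together hold 60% + 39% = 99% of Vantage, so Jonas controls Vantage.
Vantage and Jonas and Sable together hold 8% + 78% + 12% = 98% of Oakfield, so Jonas controls Oakfield.
No other company's threshold is met.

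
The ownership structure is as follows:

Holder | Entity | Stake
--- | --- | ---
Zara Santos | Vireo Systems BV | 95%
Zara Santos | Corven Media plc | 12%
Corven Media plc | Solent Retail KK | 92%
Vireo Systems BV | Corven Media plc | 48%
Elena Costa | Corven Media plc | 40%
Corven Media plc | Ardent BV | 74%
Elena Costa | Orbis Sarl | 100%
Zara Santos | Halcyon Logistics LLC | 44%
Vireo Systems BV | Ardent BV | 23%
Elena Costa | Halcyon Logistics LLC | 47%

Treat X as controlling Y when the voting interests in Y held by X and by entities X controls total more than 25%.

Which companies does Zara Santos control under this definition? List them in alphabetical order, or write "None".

Ardent BV, Corven Media plc, Halcyon Logistics LLC, Solent Retail KK, Vireo Systems BV

Zara holds 95% of Vireo, so Zara controls Vireo.
Zara and Vireo together hold 12% + 48% = 60% of Corven, so Zara controls Corven.
Zara holds 44% of Halcyon, so Zara controls Halcyon.
Corven holds 92% of Solent, so Zara controls Solent.
Vireo and Corven together hold 23% + 74% = 97% of Ardent, so Zara controls Ardent.
No other company's threshold is met.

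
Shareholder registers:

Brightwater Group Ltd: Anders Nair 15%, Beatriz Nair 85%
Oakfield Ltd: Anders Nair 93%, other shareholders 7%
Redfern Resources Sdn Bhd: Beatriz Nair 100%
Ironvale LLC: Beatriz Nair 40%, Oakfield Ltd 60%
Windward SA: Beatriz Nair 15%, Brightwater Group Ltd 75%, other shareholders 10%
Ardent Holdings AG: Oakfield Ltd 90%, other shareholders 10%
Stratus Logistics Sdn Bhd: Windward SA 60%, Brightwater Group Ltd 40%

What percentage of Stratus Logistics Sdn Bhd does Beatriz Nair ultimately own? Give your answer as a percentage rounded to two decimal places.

Beatriz reaches Stratus along 3 paths.
Via Windward: 15% × 60% = 9%.
Via Brightwater → Windward: 85% × 75% × 60% = 38.25%.
Via Brightwater: 85% × 40% = 34%.
Total: 9% + 38.25% + 34% = 81.25%.

81.25%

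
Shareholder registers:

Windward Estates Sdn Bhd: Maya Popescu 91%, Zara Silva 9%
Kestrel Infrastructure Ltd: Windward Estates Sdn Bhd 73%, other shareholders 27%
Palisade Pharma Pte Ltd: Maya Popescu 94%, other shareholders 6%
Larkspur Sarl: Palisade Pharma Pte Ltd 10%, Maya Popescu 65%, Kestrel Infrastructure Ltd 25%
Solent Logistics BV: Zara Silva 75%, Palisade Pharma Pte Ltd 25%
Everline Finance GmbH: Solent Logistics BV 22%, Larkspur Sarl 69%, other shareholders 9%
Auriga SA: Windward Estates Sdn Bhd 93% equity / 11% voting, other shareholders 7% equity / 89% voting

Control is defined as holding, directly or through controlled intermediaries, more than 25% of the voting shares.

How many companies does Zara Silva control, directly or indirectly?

1

Zara holds 75% of Solent, so Zara controls Solent.
No other company's threshold is met.
Zara controls 1 company.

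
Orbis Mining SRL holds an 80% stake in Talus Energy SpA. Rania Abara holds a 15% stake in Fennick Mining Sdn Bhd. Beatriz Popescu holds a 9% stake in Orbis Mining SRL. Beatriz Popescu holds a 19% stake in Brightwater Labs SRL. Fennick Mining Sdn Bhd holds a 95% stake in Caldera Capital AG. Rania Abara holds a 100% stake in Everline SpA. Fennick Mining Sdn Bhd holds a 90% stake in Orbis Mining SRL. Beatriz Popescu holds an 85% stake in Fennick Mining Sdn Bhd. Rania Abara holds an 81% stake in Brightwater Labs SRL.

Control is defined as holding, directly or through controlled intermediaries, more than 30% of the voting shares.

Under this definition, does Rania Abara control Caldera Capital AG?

Rania holds 81% of Brightwater, so Rania controls Brightwater.
Rania holds 100% of Everline, so Rania controls Everline.
Neither Rania nor any entity Rania controls holds any voting interest in Caldera.
So Rania does not control Caldera.

No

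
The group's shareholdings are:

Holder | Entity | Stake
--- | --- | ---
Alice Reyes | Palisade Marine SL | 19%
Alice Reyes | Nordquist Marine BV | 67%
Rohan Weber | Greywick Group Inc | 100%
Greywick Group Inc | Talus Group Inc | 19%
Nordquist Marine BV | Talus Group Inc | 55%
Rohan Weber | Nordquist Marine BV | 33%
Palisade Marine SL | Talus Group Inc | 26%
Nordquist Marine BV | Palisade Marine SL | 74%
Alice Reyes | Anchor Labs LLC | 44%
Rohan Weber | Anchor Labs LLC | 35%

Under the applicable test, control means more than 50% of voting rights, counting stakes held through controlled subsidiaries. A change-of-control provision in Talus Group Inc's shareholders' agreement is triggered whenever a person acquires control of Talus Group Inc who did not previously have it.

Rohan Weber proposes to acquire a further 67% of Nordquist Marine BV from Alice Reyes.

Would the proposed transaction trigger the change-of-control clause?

Yes

The purchase adds only to Rohan's holdings (Alice's stake shrinks), so Rohan is the only person who could newly come to control Talus.
Rohan holds 100% of Greywick, so Rohan controls Greywick.
In Talus, Rohan's side holds only 19%, not > 50%.
So before the transaction, Rohan does not control Talus.
After the purchase, Rohan's direct stake in Nordquist rises to 33% + 67% = 100%, and Alice's stake falls to 0%.
Rohan holds 100% of Nordquist, so Rohan controls Nordquist.
Nordquist holds 74% of Palisade, so Rohan controls Palisade.
Palisade and Nordquist and Greywick together hold 26% + 55% + 19% = 100% of Talus, so Rohan controls Talus.
Rohan did not control Talus before and does after, so the clause is triggered.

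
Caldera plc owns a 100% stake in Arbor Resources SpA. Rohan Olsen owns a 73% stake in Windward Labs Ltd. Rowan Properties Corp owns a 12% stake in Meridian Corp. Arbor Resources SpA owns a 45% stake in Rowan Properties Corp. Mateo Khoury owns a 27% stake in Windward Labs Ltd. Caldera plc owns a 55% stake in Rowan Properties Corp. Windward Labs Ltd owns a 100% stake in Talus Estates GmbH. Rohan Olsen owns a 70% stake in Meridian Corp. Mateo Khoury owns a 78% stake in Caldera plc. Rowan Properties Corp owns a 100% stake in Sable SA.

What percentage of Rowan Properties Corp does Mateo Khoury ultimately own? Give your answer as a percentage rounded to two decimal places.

78.00%

Mateo reaches Rowan along 2 paths.
Via Caldera → Arbor: 78% × 100% × 45% = 35.1%.
Via Caldera: 78% × 55% = 42.9%.
Total: 35.1% + 42.9% = 78%.
Rounded: 78.00%.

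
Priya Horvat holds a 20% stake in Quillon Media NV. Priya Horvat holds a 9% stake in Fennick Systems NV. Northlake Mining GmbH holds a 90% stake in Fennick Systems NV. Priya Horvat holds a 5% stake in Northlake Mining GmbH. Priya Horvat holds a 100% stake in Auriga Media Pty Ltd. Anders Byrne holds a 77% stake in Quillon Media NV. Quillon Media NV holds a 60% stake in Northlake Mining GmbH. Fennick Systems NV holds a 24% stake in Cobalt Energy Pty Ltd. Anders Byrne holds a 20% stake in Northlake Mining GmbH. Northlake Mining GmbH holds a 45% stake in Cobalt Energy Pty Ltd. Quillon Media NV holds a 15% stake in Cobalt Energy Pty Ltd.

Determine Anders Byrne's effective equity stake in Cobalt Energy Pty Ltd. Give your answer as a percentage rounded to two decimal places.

Anders reaches Cobalt along 5 paths.
Via Northlake: 20% × 45% = 9%.
Via Quillon → Northlake: 77% × 60% × 45% = 20.79%.
Via Quillon: 77% × 15% = 11.55%.
Via Northlake → Fennick: 20% × 90% × 24% = 4.32%.
Via Quillon → Northlake → Fennick: 77% × 60% × 90% × 24% = 9.9792%.
Total: 9% + 20.79% + 11.55% + 4.32% + 9.9792% = 55.6392%.
Rounded: 55.64%.

55.64%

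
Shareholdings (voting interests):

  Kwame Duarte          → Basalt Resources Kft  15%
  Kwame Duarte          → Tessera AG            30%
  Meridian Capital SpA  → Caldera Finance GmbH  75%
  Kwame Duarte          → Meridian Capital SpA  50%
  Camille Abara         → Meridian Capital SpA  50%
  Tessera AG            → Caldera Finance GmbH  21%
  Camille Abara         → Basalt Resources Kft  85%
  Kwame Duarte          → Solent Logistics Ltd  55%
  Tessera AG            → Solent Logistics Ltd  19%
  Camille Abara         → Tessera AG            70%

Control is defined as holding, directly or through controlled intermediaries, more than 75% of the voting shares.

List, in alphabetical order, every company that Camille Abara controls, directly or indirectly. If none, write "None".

Camille holds 85% of Basalt, so Camille controls Basalt.
No other company's threshold is met.

Basalt Resources Kft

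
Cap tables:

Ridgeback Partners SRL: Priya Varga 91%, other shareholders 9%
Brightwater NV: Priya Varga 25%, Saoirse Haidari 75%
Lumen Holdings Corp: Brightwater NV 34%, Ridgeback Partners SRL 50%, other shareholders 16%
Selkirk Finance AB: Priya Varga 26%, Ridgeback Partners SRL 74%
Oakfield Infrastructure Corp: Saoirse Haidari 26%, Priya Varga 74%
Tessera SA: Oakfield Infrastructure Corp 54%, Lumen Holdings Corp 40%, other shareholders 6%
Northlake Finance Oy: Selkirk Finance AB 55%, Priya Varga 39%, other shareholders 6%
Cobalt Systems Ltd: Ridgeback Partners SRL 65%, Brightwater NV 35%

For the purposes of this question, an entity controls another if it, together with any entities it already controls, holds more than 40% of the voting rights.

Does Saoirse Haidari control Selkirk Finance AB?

No

Saoirse holds 75% of Brightwater, so Saoirse controls Brightwater.
Neither Saoirse nor any entity Saoirse controls holds any voting interest in Selkirk.
So Saoirse does not control Selkirk.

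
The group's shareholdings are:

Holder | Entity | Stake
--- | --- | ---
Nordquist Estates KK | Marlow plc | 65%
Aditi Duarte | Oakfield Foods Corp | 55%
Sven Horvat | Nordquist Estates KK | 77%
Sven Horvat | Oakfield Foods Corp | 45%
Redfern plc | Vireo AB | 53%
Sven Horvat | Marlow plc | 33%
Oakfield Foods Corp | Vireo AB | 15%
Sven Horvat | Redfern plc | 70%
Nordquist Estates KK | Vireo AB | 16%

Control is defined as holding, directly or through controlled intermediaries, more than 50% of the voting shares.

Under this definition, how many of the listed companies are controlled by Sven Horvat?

4

Sven holds 77% of Nordquist, so Sven controls Nordquist.
Sven holds 70% of Redfern, so Sven controls Redfern.
Nordquist and Sven together hold 65% + 33% = 98% of Marlow, so Sven controls Marlow.
Redfern and Nordquist together hold 53% + 16% = 69% of Vireo, so Sven controls Vireo.
No other company's threshold is met.
Sven controls 4 companies.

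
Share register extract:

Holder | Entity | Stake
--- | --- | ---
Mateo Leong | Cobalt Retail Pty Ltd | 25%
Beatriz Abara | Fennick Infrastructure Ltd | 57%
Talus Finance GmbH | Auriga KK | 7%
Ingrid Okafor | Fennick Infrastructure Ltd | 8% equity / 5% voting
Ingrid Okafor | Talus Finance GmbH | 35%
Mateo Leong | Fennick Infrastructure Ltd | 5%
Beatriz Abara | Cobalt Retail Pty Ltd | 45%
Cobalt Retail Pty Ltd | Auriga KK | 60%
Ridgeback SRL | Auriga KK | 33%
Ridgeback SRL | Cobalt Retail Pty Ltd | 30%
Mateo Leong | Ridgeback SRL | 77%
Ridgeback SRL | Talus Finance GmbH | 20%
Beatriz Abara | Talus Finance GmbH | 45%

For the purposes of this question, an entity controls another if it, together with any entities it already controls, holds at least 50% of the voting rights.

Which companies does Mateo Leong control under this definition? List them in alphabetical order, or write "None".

Auriga KK, Cobalt Retail Pty Ltd, Ridgeback SRL

Mateo holds 77% of Ridgeback, so Mateo controls Ridgeback.
Ridgeback and Mateo together hold 30% + 25% = 55% of Cobalt, so Mateo controls Cobalt.
Ridgeback and Cobalt together hold 33% + 60% = 93% of Auriga, so Mateo controls Auriga.
No other company's threshold is met.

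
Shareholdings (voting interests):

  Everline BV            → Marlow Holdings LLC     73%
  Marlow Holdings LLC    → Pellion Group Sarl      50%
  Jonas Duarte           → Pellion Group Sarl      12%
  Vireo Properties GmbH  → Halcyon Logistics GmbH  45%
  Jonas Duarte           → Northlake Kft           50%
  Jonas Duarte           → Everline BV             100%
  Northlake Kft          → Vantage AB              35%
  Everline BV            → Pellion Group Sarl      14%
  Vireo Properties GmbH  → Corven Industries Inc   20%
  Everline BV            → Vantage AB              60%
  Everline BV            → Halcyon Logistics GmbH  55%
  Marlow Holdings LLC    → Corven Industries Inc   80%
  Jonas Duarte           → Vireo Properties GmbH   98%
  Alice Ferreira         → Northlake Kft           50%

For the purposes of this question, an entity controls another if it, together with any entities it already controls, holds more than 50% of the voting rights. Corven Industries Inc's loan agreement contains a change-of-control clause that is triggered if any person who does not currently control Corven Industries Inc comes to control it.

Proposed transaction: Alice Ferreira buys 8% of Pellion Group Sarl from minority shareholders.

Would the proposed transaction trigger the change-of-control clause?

The purchase changes only Alice's holdings, so Alice is the only person who could newly come to control Corven.
Alice's largest direct stake is 50% in Northlake, which does not meet the threshold, so Alice controls no company.
Neither Alice nor any entity Alice controls holds any voting interest in Corven.
So before the transaction, Alice does not control Corven.
After the purchase, Alice holds 8% of Pellion directly.
Alice's side now holds 8% of Pellion, not > 50%, so Alice still does not control Pellion.
After the transaction, neither Alice nor any entity Alice controls holds a voting interest in Corven, so Alice still does not control it.
No new person acquires control, so the clause is not triggered.

No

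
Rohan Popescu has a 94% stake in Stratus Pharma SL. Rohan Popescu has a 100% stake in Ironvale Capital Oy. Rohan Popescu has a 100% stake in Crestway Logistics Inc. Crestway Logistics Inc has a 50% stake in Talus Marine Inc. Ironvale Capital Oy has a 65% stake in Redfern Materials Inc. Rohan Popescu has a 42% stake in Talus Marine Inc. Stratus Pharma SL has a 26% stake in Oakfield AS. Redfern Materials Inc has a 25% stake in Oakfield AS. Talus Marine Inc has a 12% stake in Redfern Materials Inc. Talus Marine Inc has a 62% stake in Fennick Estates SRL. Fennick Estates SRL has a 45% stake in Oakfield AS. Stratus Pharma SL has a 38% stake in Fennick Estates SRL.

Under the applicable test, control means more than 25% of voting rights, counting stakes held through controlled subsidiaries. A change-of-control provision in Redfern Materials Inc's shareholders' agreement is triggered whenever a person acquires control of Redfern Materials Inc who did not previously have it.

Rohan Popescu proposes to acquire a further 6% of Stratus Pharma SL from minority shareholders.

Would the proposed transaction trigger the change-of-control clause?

No

The purchase changes only Rohan's holdings, so Rohan is the only person who could newly come to control Redfern.
Rohan holds 100% of Ironvale, so Rohan controls Ironvale.
Rohan holds 100% of Crestway, so Rohan controls Crestway.
Crestway and Rohan together hold 50% + 42% = 92% of Talus, so Rohan controls Talus.
Talus and Ironvale together hold 12% + 65% = 77% of Redfern, so Rohan controls Redfern.
So Rohan already controls Redfern before the transaction.
After the purchase, Rohan's direct stake in Stratus rises to 94% + 6% = 100%.
Rohan controlled Redfern already, so this is not a new person acquiring control; every other person's position is unchanged or reduced.
No new person acquires control, so the clause is not triggered.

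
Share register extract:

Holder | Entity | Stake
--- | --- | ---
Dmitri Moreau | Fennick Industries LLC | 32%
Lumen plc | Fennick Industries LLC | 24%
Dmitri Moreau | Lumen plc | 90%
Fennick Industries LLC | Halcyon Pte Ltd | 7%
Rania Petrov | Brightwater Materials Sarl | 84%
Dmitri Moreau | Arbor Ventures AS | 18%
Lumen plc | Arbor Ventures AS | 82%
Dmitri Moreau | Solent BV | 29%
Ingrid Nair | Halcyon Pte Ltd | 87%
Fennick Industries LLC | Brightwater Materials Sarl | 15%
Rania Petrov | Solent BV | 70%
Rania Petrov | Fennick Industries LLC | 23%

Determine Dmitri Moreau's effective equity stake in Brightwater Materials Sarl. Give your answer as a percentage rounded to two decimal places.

Dmitri reaches Brightwater along 2 paths.
Via Lumen → Fennick: 90% × 24% × 15% = 3.24%.
Via Fennick: 32% × 15% = 4.8%.
Total: 3.24% + 4.8% = 8.04%.

8.04%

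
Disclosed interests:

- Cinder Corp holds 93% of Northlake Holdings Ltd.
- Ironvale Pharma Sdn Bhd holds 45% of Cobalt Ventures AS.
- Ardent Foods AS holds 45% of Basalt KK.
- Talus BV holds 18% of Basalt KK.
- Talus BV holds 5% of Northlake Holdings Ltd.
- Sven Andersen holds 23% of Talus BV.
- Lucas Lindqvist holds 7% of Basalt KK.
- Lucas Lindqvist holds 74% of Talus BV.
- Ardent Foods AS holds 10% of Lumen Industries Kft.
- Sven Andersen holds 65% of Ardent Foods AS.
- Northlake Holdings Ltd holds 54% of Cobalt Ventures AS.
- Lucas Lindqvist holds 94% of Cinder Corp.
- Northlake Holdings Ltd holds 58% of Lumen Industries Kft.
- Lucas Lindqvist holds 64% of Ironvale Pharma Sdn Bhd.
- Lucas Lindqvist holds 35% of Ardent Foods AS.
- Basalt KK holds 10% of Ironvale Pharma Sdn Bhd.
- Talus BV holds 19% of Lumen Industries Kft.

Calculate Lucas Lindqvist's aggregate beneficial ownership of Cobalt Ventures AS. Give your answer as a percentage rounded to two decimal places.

Lucas reaches Cobalt along 6 paths.
Via Cinder → Northlake: 94% × 93% × 54% = 47.2068%.
Via Talus → Northlake: 74% × 5% × 54% = 1.998%.
Via Ironvale: 64% × 45% = 28.8%.
Via Basalt → Ironvale: 7% × 10% × 45% = 0.315%.
Via Talus → Basalt → Ironvale: 74% × 18% × 10% × 45% = 0.5994%.
Via Ardent → Basalt → Ironvale: 35% × 45% × 10% × 45% = 0.70875%.
Total: 47.2068% + 1.998% + 28.8% + 0.315% + 0.5994% + 0.70875% = 79.62795%.
Rounded: 79.63%.

79.63%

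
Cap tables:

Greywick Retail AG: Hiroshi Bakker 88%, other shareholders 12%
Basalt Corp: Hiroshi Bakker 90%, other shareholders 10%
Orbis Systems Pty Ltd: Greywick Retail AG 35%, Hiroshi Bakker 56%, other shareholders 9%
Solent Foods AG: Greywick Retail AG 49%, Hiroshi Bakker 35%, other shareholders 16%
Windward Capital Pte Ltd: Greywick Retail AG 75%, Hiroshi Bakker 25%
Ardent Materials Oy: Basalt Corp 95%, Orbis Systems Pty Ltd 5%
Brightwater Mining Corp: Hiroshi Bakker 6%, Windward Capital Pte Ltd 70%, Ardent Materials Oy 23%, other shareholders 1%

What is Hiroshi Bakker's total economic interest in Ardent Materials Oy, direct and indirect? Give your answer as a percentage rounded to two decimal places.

Hiroshi reaches Ardent along 3 paths.
Via Basalt: 90% × 95% = 85.5%.
Via Greywick → Orbis: 88% × 35% × 5% = 1.54%.
Via Orbis: 56% × 5% = 2.8%.
Total: 85.5% + 1.54% + 2.8% = 89.84%.

89.84%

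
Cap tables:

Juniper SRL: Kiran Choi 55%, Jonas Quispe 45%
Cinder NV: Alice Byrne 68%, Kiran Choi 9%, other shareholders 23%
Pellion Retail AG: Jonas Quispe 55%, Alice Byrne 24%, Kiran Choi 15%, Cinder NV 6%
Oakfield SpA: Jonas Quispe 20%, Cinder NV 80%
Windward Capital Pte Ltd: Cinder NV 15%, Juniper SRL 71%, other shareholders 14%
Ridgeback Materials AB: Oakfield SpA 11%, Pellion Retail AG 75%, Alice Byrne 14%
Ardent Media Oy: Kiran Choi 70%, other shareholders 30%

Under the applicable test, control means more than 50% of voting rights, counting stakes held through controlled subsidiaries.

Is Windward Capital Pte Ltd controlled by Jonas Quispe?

Jonas holds 55% of Pellion, so Jonas controls Pellion.
Pellion holds 75% of Ridgeback, so Jonas controls Ridgeback.
Neither Jonas nor any entity Jonas controls holds any voting interest in Windward.
So Jonas does not control Windward.

No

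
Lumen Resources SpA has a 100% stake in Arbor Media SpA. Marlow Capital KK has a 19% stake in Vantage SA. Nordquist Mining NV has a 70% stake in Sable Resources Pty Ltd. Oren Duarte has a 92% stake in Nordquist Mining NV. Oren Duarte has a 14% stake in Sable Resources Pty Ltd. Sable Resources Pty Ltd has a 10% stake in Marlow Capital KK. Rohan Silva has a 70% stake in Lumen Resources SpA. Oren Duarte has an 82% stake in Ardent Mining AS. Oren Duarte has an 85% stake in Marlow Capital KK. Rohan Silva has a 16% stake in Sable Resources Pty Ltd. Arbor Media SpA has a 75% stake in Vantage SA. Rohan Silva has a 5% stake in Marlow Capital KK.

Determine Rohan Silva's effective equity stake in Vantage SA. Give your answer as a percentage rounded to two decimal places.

Rohan reaches Vantage along 3 paths.
Via Lumen → Arbor: 70% × 100% × 75% = 52.5%.
Via Sable → Marlow: 16% × 10% × 19% = 0.304%.
Via Marlow: 5% × 19% = 0.95%.
Total: 52.5% + 0.304% + 0.95% = 53.754%.
Rounded: 53.75%.

53.75%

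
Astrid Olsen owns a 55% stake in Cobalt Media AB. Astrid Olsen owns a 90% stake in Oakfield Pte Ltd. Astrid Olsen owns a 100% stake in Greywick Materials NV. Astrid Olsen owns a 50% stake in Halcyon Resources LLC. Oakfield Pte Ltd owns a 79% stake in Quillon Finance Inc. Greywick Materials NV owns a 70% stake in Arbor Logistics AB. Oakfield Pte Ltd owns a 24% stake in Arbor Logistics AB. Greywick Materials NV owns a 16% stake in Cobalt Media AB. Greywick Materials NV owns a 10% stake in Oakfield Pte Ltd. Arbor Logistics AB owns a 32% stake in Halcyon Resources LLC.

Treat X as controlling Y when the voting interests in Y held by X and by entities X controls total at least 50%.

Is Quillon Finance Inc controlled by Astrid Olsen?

Yes

Astrid holds 100% of Greywick, so Astrid controls Greywick.
Astrid and Greywick together hold 90% + 10% = 100% of Oakfield, so Astrid controls Oakfield.
Oakfield holds 79% of Quillon, so Astrid controls Quillon.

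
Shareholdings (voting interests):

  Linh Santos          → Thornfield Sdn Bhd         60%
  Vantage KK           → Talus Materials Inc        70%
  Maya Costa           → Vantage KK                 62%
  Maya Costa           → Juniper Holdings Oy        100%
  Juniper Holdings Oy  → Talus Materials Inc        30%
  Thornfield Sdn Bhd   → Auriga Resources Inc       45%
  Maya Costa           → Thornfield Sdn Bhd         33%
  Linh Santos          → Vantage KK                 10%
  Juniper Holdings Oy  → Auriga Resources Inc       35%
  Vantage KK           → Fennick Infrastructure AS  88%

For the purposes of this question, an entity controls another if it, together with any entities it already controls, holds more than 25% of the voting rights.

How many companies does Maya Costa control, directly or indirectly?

Maya holds 33% of Thornfield, so Maya controls Thornfield.
Maya holds 62% of Vantage, so Maya controls Vantage.
Maya holds 100% of Juniper, so Maya controls Juniper.
Vantage holds 88% of Fennick, so Maya controls Fennick.
Thornfield and Juniper together hold 45% + 35% = 80% of Auriga, so Maya controls Auriga.
Vantage and Juniper together hold 70% + 30% = 100% of Talus, so Maya controls Talus.
Maya controls 6 companies.

6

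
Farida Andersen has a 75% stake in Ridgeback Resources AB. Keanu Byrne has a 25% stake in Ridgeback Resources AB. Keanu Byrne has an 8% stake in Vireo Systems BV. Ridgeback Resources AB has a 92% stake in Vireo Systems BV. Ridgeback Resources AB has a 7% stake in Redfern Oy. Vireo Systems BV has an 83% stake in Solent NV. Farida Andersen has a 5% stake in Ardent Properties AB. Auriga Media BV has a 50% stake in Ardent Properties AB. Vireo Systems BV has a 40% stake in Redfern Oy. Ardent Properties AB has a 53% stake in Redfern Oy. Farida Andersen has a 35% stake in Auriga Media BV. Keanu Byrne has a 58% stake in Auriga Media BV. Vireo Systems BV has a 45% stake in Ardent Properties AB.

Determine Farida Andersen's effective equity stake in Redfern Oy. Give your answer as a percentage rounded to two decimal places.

61.23%

Farida reaches Redfern along 5 paths.
Via Ridgeback: 75% × 7% = 5.25%.
Via Ardent: 5% × 53% = 2.65%.
Via Ridgeback → Vireo → Ardent: 75% × 92% × 45% × 53% = 16.4565%.
Via Auriga → Ardent: 35% × 50% × 53% = 9.275%.
Via Ridgeback → Vireo: 75% × 92% × 40% = 27.6%.
Total: 5.25% + 2.65% + 16.4565% + 9.275% + 27.6% = 61.2315%.
Rounded: 61.23%.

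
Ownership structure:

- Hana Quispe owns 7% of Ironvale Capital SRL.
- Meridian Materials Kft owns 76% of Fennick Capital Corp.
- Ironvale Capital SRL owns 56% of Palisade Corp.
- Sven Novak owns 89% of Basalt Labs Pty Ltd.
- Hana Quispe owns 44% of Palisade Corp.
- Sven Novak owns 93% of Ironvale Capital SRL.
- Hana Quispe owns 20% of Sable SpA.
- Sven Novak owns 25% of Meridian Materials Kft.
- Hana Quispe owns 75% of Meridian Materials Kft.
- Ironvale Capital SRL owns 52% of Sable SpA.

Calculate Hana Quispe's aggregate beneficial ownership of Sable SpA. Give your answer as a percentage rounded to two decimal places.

23.64%

Hana reaches Sable along 2 paths.
Via Ironvale: 7% × 52% = 3.64%.
Direct stake: 20% = 20%.
Total: 3.64% + 20% = 23.64%.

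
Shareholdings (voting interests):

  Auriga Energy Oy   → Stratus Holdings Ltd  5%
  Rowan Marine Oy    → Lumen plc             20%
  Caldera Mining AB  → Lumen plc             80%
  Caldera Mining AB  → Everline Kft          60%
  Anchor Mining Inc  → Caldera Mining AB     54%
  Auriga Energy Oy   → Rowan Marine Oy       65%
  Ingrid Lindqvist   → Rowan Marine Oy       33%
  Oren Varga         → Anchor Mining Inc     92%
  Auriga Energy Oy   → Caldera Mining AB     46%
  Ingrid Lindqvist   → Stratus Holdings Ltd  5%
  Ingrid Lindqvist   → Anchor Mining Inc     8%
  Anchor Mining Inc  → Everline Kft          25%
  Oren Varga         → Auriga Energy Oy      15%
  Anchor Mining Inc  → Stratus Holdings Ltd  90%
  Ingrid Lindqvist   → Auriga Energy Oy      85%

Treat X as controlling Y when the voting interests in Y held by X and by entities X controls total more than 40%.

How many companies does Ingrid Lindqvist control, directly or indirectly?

5

Ingrid holds 85% of Auriga, so Ingrid controls Auriga.
Ingrid and Auriga together hold 33% + 65% = 98% of Rowan, so Ingrid controls Rowan.
Auriga holds 46% of Caldera, so Ingrid controls Caldera.
Rowan and Caldera together hold 20% + 80% = 100% of Lumen, so Ingrid controls Lumen.
Caldera holds 60% of Everline, so Ingrid controls Everline.
No other company's threshold is met.
Ingrid controls 5 companies.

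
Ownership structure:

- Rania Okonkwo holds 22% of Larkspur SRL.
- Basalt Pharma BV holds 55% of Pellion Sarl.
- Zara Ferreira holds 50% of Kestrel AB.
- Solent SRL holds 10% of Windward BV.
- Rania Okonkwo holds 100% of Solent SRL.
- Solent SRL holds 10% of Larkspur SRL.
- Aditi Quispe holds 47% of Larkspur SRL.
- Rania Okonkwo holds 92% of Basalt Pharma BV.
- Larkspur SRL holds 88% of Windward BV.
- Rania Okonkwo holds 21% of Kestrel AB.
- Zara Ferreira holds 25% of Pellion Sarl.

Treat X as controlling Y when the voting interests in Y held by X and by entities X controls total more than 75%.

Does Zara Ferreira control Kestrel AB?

No

Zara's largest direct stake is 50% in Kestrel, which does not meet the threshold, so Zara controls no company.
In Kestrel, Zara's side holds only 50%, not > 75%.
So Zara does not control Kestrel.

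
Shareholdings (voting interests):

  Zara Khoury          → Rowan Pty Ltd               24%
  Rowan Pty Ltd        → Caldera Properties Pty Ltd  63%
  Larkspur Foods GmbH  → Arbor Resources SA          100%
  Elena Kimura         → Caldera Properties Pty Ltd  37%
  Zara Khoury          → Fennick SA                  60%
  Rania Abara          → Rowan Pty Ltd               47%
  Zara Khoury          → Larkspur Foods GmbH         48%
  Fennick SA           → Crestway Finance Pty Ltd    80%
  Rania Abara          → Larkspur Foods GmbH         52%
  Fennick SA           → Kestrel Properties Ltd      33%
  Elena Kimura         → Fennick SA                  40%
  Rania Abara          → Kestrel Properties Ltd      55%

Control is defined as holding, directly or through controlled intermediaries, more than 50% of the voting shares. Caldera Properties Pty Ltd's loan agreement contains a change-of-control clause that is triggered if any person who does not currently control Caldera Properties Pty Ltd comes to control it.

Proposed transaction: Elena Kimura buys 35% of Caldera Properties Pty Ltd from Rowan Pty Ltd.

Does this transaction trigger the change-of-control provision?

The purchase adds only to Elena's holdings (Rowan's stake shrinks), so Elena is the only person who could newly come to control Caldera.
Elena's largest direct stake is 40% in Fennick, which does not meet the threshold, so Elena controls no company.
In Caldera, Elena's side holds only 37%, not > 50%.
So before the transaction, Elena does not control Caldera.
After the purchase, Elena's direct stake in Caldera rises to 37% + 35% = 72%, and Rowan's stake falls to 28%.
Elena holds 72% of Caldera, so Elena controls Caldera.
Elena did not control Caldera before and does after, so the clause is triggered.

Yes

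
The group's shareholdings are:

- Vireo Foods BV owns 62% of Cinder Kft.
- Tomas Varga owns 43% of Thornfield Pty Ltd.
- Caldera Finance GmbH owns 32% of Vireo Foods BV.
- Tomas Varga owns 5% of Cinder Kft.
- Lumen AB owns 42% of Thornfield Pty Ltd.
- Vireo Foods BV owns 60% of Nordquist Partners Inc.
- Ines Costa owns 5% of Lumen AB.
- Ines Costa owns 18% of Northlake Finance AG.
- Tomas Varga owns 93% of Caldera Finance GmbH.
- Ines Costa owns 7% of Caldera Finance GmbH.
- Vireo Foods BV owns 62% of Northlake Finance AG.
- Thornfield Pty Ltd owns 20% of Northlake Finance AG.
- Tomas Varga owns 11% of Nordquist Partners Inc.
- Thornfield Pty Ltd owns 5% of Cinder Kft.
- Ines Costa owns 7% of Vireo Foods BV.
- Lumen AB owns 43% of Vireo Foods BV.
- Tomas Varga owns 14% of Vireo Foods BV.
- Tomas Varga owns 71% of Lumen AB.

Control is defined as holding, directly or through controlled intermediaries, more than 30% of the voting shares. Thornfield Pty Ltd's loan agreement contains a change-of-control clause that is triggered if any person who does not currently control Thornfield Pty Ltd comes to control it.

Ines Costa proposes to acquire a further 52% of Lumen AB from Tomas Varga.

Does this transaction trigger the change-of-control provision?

Yes

The purchase adds only to Ines's holdings (Tomas's stake shrinks), so Ines is the only person who could newly come to control Thornfield.
Ines's largest direct stake is 18% in Northlake, which does not meet the threshold, so Ines controls no company.
Neither Ines nor any entity Ines controls holds any voting interest in Thornfield.
So before the transaction, Ines does not control Thornfield.
After the purchase, Ines's direct stake in Lumen rises to 5% + 52% = 57%, and Tomas's stake falls to 19%.
Ines holds 57% of Lumen, so Ines controls Lumen.
Lumen holds 42% of Thornfield, so Ines controls Thornfield.
Ines did not control Thornfield before and does after, so the clause is triggered.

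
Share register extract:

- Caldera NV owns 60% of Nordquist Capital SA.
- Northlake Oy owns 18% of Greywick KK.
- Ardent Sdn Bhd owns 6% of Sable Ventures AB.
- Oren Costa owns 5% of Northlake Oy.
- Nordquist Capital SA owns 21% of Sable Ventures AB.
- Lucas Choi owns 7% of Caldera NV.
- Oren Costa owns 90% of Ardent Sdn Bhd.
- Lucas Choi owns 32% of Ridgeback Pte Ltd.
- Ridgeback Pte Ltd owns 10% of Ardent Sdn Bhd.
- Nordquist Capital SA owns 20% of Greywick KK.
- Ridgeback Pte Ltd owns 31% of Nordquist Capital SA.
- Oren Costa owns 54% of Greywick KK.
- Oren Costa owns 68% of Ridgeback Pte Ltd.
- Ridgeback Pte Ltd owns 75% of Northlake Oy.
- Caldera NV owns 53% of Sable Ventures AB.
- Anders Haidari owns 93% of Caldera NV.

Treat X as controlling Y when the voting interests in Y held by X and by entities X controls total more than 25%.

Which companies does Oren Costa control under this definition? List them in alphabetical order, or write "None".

Ardent Sdn Bhd, Greywick KK, Nordquist Capital SA, Northlake Oy, Ridgeback Pte Ltd, Sable Ventures AB

Oren holds 68% of Ridgeback, so Oren controls Ridgeback.
Ridgeback holds 31% of Nordquist, so Oren controls Nordquist.
Oren and Ridgeback together hold 90% + 10% = 100% of Ardent, so Oren controls Ardent.
Ridgeback and Oren together hold 75% + 5% = 80% of Northlake, so Oren controls Northlake.
Nordquist and Oren and Northlake together hold 20% + 54% + 18% = 92% of Greywick, so Oren controls Greywick.
Ardent and Nordquist together hold 6% + 21% = 27% of Sable, so Oren controls Sable.
No other company's threshold is met.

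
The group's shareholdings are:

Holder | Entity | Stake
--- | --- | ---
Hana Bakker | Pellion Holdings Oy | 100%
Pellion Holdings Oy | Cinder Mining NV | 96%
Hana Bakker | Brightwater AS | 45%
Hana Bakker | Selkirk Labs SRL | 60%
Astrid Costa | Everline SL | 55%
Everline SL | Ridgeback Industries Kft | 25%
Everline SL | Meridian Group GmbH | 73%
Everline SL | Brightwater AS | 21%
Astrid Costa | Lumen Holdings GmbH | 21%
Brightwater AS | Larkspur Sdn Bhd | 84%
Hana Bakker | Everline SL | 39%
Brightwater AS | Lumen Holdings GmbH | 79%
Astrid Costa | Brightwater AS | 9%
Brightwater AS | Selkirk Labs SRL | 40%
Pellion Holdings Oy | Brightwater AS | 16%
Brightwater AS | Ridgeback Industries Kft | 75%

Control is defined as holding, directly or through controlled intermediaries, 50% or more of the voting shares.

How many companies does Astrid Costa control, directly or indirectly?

Astrid holds 55% of Everline, so Astrid controls Everline.
Everline holds 73% of Meridian, so Astrid controls Meridian.
No other company's threshold is met.
Astrid controls 2 companies.

2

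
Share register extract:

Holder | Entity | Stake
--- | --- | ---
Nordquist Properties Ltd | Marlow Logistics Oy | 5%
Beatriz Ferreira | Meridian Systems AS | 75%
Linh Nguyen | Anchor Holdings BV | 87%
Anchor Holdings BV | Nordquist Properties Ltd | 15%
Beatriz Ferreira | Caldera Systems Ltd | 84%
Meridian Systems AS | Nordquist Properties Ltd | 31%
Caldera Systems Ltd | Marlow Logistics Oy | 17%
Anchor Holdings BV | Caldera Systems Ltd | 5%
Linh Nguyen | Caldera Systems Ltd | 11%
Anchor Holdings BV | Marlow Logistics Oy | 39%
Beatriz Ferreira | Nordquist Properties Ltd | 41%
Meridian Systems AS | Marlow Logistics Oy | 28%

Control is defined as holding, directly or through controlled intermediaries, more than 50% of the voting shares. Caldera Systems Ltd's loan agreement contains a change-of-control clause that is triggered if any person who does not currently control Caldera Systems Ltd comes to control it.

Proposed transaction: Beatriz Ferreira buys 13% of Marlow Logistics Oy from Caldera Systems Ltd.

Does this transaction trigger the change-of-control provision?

The purchase adds only to Beatriz's holdings (Caldera's stake shrinks), so Beatriz is the only person who could newly come to control Caldera.
Beatriz holds 84% of Caldera, so Beatriz controls Caldera.
So Beatriz already controls Caldera before the transaction.
After the purchase, Beatriz holds 13% of Marlow directly, and Caldera's stake falls to 4%.
Beatriz controlled Caldera already, so this is not a new person acquiring control; every other person's position is unchanged or reduced.
No new person acquires control, so the clause is not triggered.

No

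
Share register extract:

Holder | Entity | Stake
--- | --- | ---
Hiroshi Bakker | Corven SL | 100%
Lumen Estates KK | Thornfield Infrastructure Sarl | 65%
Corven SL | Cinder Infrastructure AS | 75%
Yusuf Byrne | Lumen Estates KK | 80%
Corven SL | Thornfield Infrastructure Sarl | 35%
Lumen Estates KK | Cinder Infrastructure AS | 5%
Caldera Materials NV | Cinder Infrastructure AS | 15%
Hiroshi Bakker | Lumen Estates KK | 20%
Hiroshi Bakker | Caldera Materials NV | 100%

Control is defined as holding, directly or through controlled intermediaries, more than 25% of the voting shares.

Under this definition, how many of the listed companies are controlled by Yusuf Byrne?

2

Yusuf holds 80% of Lumen, so Yusuf controls Lumen.
Lumen holds 65% of Thornfield, so Yusuf controls Thornfield.
No other company's threshold is met.
Yusuf controls 2 companies.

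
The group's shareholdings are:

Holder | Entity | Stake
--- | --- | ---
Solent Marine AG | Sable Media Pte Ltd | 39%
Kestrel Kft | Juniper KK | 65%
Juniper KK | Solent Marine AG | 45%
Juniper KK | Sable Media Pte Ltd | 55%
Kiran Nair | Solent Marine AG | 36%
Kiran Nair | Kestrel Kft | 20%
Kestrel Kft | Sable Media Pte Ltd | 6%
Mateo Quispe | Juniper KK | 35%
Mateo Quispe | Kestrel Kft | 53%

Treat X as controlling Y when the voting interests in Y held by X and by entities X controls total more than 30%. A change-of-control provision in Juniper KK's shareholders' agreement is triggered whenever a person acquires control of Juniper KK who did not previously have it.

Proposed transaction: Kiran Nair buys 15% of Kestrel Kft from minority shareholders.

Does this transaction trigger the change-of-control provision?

Yes

The purchase changes only Kiran's holdings, so Kiran is the only person who could newly come to control Juniper.
Kiran holds 36% of Solent, so Kiran controls Solent.
Solent holds 39% of Sable, so Kiran controls Sable.
Neither Kiran nor any entity Kiran controls holds any voting interest in Juniper.
So before the transaction, Kiran does not control Juniper.
After the purchase, Kiran's direct stake in Kestrel rises to 20% + 15% = 35%.
Kiran holds 35% of Kestrel, so Kiran controls Kestrel.
Kestrel holds 65% of Juniper, so Kiran controls Juniper.
Kiran did not control Juniper before and does after, so the clause is triggered.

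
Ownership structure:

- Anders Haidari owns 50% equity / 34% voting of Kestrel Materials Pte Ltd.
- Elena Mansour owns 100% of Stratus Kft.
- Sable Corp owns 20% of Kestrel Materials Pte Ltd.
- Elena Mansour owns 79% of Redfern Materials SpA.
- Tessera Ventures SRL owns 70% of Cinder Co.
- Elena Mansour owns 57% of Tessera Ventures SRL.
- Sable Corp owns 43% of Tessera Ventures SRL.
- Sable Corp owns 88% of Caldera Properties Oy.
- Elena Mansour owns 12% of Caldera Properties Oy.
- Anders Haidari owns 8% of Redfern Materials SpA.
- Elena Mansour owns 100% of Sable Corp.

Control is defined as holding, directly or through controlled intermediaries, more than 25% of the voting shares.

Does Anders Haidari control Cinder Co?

Anders holds 34% of Kestrel, so Anders controls Kestrel.
Neither Anders nor any entity Anders controls holds any voting interest in Cinder.
So Anders does not control Cinder.

No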